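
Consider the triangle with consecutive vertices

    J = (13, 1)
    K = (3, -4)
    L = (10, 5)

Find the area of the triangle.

27.5

Apply Gauss's area formula: 2A = Σ (x_i·y_{i+1} − x_{i+1}·y_i), indices taken mod 3.
J→K: (13)(-4) − (3)(1) = -55
K→L: (3)(5) − (10)(-4) = 55
L→J: (10)(1) − (13)(5) = -55
Σ = -55
Area = |Σ|/2 = 27.5.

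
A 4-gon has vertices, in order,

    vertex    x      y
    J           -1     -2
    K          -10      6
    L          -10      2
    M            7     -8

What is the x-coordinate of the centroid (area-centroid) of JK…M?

Apply the surveyor's formula. First the cross-terms c_i = x_i·y_{i+1} − x_{i+1}·y_i:
  -26, 40, 66, -22  ⇒  2A = 58, A = 29.
Then Σ (x_i + x_{i+1})·c_i = -844, so x̄ = -844 / (6·29) = -422/87.

-422/87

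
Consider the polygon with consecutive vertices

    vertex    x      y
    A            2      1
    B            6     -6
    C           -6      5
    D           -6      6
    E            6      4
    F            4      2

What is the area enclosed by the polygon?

Σ = (-18) + (-6) + (-6) + (-60) + (-4) + (0) = -94
Area = |Σ|/2 = 47.

47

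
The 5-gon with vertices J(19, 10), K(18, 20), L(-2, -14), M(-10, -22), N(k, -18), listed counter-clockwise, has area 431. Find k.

14

The doubled signed area Σ (x_i y_{i+1} − x_{i+1} y_i) is linear in k.
With k=0 it equals 414; the coefficient of k is 32 (from the two edges through N).
So 32·k + 414 = 2·431 = 862 ⇒ k = 14.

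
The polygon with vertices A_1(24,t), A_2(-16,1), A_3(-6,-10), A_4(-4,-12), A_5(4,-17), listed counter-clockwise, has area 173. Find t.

Write out the shoelace sum; only the two edges meeting at A_1 involve t:
2·Area = [(4·t − 24·(-17)) + (24·1 − (-16)·t)] + 314
       = 20·t + 746 = 346
⇒ t = -20.

-20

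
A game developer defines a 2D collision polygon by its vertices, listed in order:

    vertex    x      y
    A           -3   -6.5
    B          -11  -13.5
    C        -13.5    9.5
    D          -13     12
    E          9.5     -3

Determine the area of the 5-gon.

251

Apply the surveyor's formula: 2A = Σ (x_i·y_{i+1} − x_{i+1}·y_i), indices taken mod 5.
Σ = (-31) + (-286.75) + (-38.5) + (-75) + (-70.75) = -502
Area = |Σ|/2 = 251.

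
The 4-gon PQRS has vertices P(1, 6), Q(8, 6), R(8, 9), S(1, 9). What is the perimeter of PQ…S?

|PQ| = √((7)² + (0)²) = √49 = 7
|QR| = √((0)² + (3)²) = √9 = 3
|RS| = √((-7)² + (0)²) = √49 = 7
|SP| = √((0)² + (-3)²) = √9 = 3
Perimeter = 7 + 3 + 7 + 3 = 20.

20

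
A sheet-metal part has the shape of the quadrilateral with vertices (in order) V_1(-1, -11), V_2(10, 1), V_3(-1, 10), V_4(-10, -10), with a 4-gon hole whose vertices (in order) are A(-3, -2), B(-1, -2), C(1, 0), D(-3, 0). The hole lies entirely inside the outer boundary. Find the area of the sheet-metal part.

204

Outer boundary:
Apply the shoelace formula: 2A = Σ (x_i·y_{i+1} − x_{i+1}·y_i), indices taken mod 4.
Cross-terms: 109, 101, 110, 100  ⇒  Σ = 420
Area = |Σ|/2 = 210.
Hole:
A→B: (-3)(-2) − (-1)(-2) = 4
B→C: (-1)(0) − (1)(-2) = 2
C→D: (1)(0) − (-3)(0) = 0
D→A: (-3)(-2) − (-3)(0) = 6
Σ = 12
Area = |Σ|/2 = 6.
Net area = 210 − 6 = 204.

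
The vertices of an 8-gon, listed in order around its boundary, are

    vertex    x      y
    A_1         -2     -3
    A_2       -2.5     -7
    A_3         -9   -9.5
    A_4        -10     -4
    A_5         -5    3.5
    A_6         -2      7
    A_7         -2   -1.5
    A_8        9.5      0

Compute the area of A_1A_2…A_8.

Apply Gauss's area formula: 2A = Σ (x_i·y_{i+1} − x_{i+1}·y_i), indices taken mod 8.
Cross-terms: 6.5, -39.25, -59, -55, -28, 17, 14.25, -28.5  ⇒  Σ = -172
Area = |Σ|/2 = 86.

86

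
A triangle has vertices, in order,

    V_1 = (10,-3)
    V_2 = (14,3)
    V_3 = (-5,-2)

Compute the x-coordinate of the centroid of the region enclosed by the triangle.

Apply the shoelace (surveyor's) formula. First the cross-terms c_i = x_i·y_{i+1} − x_{i+1}·y_i:
  72, -13, 35  ⇒  2A = 94, A = 47.
Then Σ (x_i + x_{i+1})·c_i = 1786, so x̄ = 1786 / (6·47) = 19/3.

19/3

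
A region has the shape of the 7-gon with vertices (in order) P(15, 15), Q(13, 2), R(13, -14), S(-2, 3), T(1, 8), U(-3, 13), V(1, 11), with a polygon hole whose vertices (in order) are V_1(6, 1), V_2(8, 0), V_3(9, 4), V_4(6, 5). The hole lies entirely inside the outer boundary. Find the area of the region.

259.5

Outer boundary:
Apply the surveyor's formula: 2A = Σ (x_i·y_{i+1} − x_{i+1}·y_i), indices taken mod 7.
P→Q: (15)(2) − (13)(15) = -165
Q→R: (13)(-14) − (13)(2) = -208
R→S: (13)(3) − (-2)(-14) = 11
S→T: (-2)(8) − (1)(3) = -19
T→U: (1)(13) − (-3)(8) = 37
U→V: (-3)(11) − (1)(13) = -46
V→P: (1)(15) − (15)(11) = -150
Σ = -540
Area = |Σ|/2 = 270.
Hole:
Apply the shoelace formula: 2A = Σ (x_i·y_{i+1} − x_{i+1}·y_i), indices taken mod 4.
V_1→V_2: (6)(0) − (8)(1) = -8
V_2→V_3: (8)(4) − (9)(0) = 32
V_3→V_4: (9)(5) − (6)(4) = 21
V_4→V_1: (6)(1) − (6)(5) = -24
Σ = 21
Area = |Σ|/2 = 10.5.
Net area = 270 − 10.5 = 259.5.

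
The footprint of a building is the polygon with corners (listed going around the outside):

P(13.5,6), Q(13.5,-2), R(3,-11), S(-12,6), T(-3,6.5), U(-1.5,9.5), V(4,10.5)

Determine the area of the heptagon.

307.375

Apply the shoelace formula: 2A = Σ (x_i·y_{i+1} − x_{i+1}·y_i), indices taken mod 7.
Σ = (-108) + (-142.5) + (-114) + (-60) + (-18.75) + (-53.75) + (-117.75) = -614.75
Area = |Σ|/2 = 307.375.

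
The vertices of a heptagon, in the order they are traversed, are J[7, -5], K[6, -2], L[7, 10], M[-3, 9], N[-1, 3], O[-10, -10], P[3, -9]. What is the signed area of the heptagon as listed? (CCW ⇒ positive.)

Apply the shoelace (surveyor's) formula: 2A = Σ (x_i·y_{i+1} − x_{i+1}·y_i), indices taken mod 7.
Cross-terms: 16, 74, 93, 0, 40, 120, 48  ⇒  Σ = 391
Signed area = Σ/2 = 195.5 (positive ⇒ counter-clockwise traversal).

195.5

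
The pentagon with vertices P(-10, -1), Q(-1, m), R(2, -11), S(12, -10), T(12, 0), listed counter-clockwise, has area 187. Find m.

Write out the shoelace sum; only the two edges meeting at Q involve m:
2·Area = [((-10)·m − (-1)·(-1)) + ((-1)·(-11) − 2·m)] + 220
       = -12·m + 230 = 374
⇒ m = -12.

-12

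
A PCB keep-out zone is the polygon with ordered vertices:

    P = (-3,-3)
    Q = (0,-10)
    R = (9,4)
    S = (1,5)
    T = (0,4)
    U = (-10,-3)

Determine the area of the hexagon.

113

Cross-terms: 30, 90, 41, 4, 40, 21  ⇒  Σ = 226
Area = |Σ|/2 = 113.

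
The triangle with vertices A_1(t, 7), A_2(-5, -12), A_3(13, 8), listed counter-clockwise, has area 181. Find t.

-6

Write out the shoelace sum; only the two edges meeting at A_1 involve t:
2·Area = [(13·7 − t·8) + (t·(-12) − (-5)·7)] + 116
       = -20·t + 242 = 362
⇒ t = -6.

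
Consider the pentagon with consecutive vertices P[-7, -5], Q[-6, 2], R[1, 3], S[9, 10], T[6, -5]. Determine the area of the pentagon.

P→Q: (-7)(2) − (-6)(-5) = -44
Q→R: (-6)(3) − (1)(2) = -20
R→S: (1)(10) − (9)(3) = -17
S→T: (9)(-5) − (6)(10) = -105
T→P: (6)(-5) − (-7)(-5) = -65
Σ = -251
Area = |Σ|/2 = 125.5.

125.5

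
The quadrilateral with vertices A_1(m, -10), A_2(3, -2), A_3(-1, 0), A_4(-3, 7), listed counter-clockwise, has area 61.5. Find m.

The doubled signed area Σ (x_i y_{i+1} − x_{i+1} y_i) is linear in m.
With m=0 it equals 51; the coefficient of m is -9 (from the two edges through A_1).
So -9·m + 51 = 2·61.5 = 123 ⇒ m = -8.

-8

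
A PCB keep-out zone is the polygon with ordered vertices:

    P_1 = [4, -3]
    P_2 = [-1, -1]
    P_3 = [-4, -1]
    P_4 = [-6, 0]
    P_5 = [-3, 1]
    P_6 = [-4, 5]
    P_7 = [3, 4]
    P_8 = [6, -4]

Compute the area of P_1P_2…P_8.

51

Apply Gauss's area formula: 2A = Σ (x_i·y_{i+1} − x_{i+1}·y_i), indices taken mod 8.
P_1→P_2: (4)(-1) − (-1)(-3) = -7
P_2→P_3: (-1)(-1) − (-4)(-1) = -3
P_3→P_4: (-4)(0) − (-6)(-1) = -6
P_4→P_5: (-6)(1) − (-3)(0) = -6
P_5→P_6: (-3)(5) − (-4)(1) = -11
P_6→P_7: (-4)(4) − (3)(5) = -31
P_7→P_8: (3)(-4) − (6)(4) = -36
P_8→P_1: (6)(-3) − (4)(-4) = -2
Σ = -102
Area = |Σ|/2 = 51.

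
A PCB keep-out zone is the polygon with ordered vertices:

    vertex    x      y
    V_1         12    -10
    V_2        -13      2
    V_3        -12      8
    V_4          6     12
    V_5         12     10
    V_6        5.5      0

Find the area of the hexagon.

Σ = (-106) + (-80) + (-192) + (-84) + (-55) + (-55) = -572
Area = |Σ|/2 = 286.

286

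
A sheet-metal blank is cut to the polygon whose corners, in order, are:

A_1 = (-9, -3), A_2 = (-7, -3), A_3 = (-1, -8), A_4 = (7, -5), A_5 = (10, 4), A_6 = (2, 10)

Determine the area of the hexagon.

187

Apply the surveyor's formula: 2A = Σ (x_i·y_{i+1} − x_{i+1}·y_i), indices taken mod 6.
Cross-terms: 6, 53, 61, 78, 92, 84  ⇒  Σ = 374
Area = |Σ|/2 = 187.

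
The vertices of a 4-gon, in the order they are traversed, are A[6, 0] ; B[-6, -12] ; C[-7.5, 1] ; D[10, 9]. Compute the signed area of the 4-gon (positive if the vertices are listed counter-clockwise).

Apply the surveyor's formula: 2A = Σ (x_i·y_{i+1} − x_{i+1}·y_i), indices taken mod 4.
A→B: (6)(-12) − (-6)(0) = -72
B→C: (-6)(1) − (-7.5)(-12) = -96
C→D: (-7.5)(9) − (10)(1) = -77.5
D→A: (10)(0) − (6)(9) = -54
Σ = -299.5
Signed area = Σ/2 = -149.75 (negative ⇒ clockwise traversal).

-149.75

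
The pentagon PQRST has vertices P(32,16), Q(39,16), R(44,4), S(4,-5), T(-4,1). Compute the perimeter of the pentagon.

110

|PQ| = √((7)² + (0)²) = √49 = 7
|QR| = √((5)² + (-12)²) = √169 = 13
|RS| = √((-40)² + (-9)²) = √1681 = 41
|ST| = √((-8)² + (6)²) = √100 = 10
|TP| = √((36)² + (15)²) = √1521 = 39
Perimeter = 7 + 13 + 41 + 10 + 39 = 110.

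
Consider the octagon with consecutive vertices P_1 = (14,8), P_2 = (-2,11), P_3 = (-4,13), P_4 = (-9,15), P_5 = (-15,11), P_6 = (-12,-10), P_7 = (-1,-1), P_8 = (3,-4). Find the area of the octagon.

Apply the surveyor's formula: 2A = Σ (x_i·y_{i+1} − x_{i+1}·y_i), indices taken mod 8.
Cross-terms: 170, 18, 57, 126, 282, 2, 7, 80  ⇒  Σ = 742
Area = |Σ|/2 = 371.

371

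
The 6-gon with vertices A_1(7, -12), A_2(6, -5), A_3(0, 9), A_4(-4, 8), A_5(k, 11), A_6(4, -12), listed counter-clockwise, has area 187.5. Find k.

-15

The doubled signed area Σ (x_i y_{i+1} − x_{i+1} y_i) is linear in k.
With k=0 it equals 75; the coefficient of k is -20 (from the two edges through A_5).
So -20·k + 75 = 2·187.5 = 375 ⇒ k = -15.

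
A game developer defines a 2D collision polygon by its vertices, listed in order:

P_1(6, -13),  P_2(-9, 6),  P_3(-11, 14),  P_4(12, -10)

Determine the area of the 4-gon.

Apply Gauss's area formula: 2A = Σ (x_i·y_{i+1} − x_{i+1}·y_i), indices taken mod 4.
Σ = (-81) + (-60) + (-58) + (-96) = -295
Area = |Σ|/2 = 147.5.

147.5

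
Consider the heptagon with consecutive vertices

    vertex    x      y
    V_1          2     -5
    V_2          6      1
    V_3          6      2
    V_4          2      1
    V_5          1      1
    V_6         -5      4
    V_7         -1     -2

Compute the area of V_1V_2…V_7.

Σ = (32) + (6) + (2) + (1) + (9) + (14) + (9) = 73
Area = |Σ|/2 = 36.5.

36.5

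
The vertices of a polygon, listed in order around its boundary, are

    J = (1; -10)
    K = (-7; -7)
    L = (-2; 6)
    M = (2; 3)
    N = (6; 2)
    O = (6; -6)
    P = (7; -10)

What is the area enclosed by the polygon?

145.5

Apply the shoelace (surveyor's) formula: 2A = Σ (x_i·y_{i+1} − x_{i+1}·y_i), indices taken mod 7.
Σ = (-77) + (-56) + (-18) + (-14) + (-48) + (-18) + (-60) = -291
Area = |Σ|/2 = 145.5.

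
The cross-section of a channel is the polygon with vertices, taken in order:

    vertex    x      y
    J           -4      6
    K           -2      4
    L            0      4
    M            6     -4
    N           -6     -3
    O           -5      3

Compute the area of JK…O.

Apply the surveyor's formula: 2A = Σ (x_i·y_{i+1} − x_{i+1}·y_i), indices taken mod 6.
J→K: (-4)(4) − (-2)(6) = -4
K→L: (-2)(4) − (0)(4) = -8
L→M: (0)(-4) − (6)(4) = -24
M→N: (6)(-3) − (-6)(-4) = -42
N→O: (-6)(3) − (-5)(-3) = -33
O→J: (-5)(6) − (-4)(3) = -18
Σ = -129
Area = |Σ|/2 = 64.5.

64.5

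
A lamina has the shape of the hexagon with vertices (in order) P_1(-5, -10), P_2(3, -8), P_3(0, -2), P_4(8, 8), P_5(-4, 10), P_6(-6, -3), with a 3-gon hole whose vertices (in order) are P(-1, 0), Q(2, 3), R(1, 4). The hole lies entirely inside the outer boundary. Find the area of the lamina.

151.5

Outer boundary:
Apply Gauss's area formula: 2A = Σ (x_i·y_{i+1} − x_{i+1}·y_i), indices taken mod 6.
Σ = (70) + (-6) + (16) + (112) + (72) + (45) = 309
Area = |Σ|/2 = 154.5.
Hole:
Apply the shoelace formula: 2A = Σ (x_i·y_{i+1} − x_{i+1}·y_i), indices taken mod 3.
Σ = (-3) + (5) + (4) = 6
Area = |Σ|/2 = 3.
Net area = 154.5 − 3 = 151.5.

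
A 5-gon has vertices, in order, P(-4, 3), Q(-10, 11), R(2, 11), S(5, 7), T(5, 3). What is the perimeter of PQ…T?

40

|PQ| = √((-6)² + (8)²) = √100 = 10
|QR| = √((12)² + (0)²) = √144 = 12
|RS| = √((3)² + (-4)²) = √25 = 5
|ST| = √((0)² + (-4)²) = √16 = 4
|TP| = √((-9)² + (0)²) = √81 = 9
Perimeter = 10 + 12 + 5 + 4 + 9 = 40.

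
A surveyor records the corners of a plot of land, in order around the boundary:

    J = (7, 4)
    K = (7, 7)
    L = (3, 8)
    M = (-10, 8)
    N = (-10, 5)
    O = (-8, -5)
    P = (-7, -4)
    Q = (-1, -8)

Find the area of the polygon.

Apply Gauss's area formula: 2A = Σ (x_i·y_{i+1} − x_{i+1}·y_i), indices taken mod 8.
Σ = (21) + (35) + (104) + (30) + (90) + (-3) + (52) + (52) = 381
Area = |Σ|/2 = 190.5.

190.5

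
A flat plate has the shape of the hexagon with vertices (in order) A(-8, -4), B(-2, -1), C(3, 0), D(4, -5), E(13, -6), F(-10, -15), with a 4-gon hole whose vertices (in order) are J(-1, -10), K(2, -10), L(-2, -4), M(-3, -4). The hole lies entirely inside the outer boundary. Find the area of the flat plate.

141

Outer boundary:
Apply Gauss's area formula: 2A = Σ (x_i·y_{i+1} − x_{i+1}·y_i), indices taken mod 6.
Σ = (0) + (3) + (-15) + (41) + (-255) + (-80) = -306
Area = |Σ|/2 = 153.
Hole:
Apply the shoelace formula: 2A = Σ (x_i·y_{i+1} − x_{i+1}·y_i), indices taken mod 4.
Cross-terms: 30, -28, -4, 26  ⇒  Σ = 24
Area = |Σ|/2 = 12.
Net area = 153 − 12 = 141.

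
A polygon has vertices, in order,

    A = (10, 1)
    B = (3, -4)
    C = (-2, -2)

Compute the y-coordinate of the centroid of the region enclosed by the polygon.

-5/3

Apply the surveyor's formula. First the cross-terms c_i = x_i·y_{i+1} − x_{i+1}·y_i:
  -43, -14, 18  ⇒  2A = -39, A = -19.5.
Then Σ (y_i + y_{i+1})·c_i = 195, so ȳ = 195 / (6·(-19.5)) = -5/3.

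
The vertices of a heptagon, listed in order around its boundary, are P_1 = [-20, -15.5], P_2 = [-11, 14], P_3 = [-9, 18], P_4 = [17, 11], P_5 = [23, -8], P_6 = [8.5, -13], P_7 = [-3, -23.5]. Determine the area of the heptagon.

1104.875

Apply the surveyor's formula: 2A = Σ (x_i·y_{i+1} − x_{i+1}·y_i), indices taken mod 7.
P_1→P_2: (-20)(14) − (-11)(-15.5) = -450.5
P_2→P_3: (-11)(18) − (-9)(14) = -72
P_3→P_4: (-9)(11) − (17)(18) = -405
P_4→P_5: (17)(-8) − (23)(11) = -389
P_5→P_6: (23)(-13) − (8.5)(-8) = -231
P_6→P_7: (8.5)(-23.5) − (-3)(-13) = -238.75
P_7→P_1: (-3)(-15.5) − (-20)(-23.5) = -423.5
Σ = -2209.75
Area = |Σ|/2 = 1104.875.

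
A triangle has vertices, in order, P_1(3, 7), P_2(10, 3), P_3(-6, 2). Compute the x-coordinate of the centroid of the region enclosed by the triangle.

7/3

Apply the surveyor's formula. First the cross-terms c_i = x_i·y_{i+1} − x_{i+1}·y_i:
  -61, 38, -48  ⇒  2A = -71, A = -35.5.
Then Σ (x_i + x_{i+1})·c_i = -497, so x̄ = -497 / (6·(-35.5)) = 7/3.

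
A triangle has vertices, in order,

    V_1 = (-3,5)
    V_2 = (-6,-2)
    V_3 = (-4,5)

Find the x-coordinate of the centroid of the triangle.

-13/3

Apply the shoelace (surveyor's) formula. First the cross-terms c_i = x_i·y_{i+1} − x_{i+1}·y_i:
  36, -38, -5  ⇒  2A = -7, A = -3.5.
Then Σ (x_i + x_{i+1})·c_i = 91, so x̄ = 91 / (6·(-3.5)) = -13/3.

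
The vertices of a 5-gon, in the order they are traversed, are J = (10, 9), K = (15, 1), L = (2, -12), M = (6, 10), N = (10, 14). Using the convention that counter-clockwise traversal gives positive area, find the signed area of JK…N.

Apply Gauss's area formula: 2A = Σ (x_i·y_{i+1} − x_{i+1}·y_i), indices taken mod 5.
Cross-terms: -125, -182, 92, -16, -50  ⇒  Σ = -281
Signed area = Σ/2 = -140.5 (negative ⇒ clockwise traversal).

-140.5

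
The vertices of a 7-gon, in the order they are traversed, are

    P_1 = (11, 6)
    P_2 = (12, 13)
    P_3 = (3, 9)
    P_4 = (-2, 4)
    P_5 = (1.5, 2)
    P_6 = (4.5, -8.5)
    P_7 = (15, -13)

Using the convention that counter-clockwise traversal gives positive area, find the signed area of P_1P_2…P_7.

Apply the surveyor's formula: 2A = Σ (x_i·y_{i+1} − x_{i+1}·y_i), indices taken mod 7.
Σ = (71) + (69) + (30) + (-10) + (-21.75) + (69) + (233) = 440.25
Signed area = Σ/2 = 220.125 (positive ⇒ counter-clockwise traversal).

220.125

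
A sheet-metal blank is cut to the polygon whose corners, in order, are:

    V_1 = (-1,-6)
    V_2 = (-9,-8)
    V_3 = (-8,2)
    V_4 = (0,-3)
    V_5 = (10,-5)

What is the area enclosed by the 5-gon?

69.5

Cross-terms: -46, -82, 24, 30, -65  ⇒  Σ = -139
Area = |Σ|/2 = 69.5.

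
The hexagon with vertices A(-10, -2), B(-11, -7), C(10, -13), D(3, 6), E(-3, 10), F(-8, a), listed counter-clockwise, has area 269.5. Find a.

Write out the shoelace sum; only the two edges meeting at F involve a:
2·Area = [((-3)·a − (-8)·10) + ((-8)·(-2) − (-10)·a)] + 408
       = 7·a + 504 = 539
⇒ a = 5.

5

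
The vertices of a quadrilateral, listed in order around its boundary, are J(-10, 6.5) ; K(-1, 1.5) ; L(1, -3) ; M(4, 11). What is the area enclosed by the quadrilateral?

76

Apply the surveyor's formula: 2A = Σ (x_i·y_{i+1} − x_{i+1}·y_i), indices taken mod 4.
J→K: (-10)(1.5) − (-1)(6.5) = -8.5
K→L: (-1)(-3) − (1)(1.5) = 1.5
L→M: (1)(11) − (4)(-3) = 23
M→J: (4)(6.5) − (-10)(11) = 136
Σ = 152
Area = |Σ|/2 = 76.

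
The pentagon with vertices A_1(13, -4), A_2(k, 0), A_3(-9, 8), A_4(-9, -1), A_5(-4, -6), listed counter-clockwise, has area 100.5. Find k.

-2

The doubled signed area Σ (x_i y_{i+1} − x_{i+1} y_i) is linear in k.
With k=0 it equals 225; the coefficient of k is 12 (from the two edges through A_2).
So 12·k + 225 = 2·100.5 = 201 ⇒ k = -2.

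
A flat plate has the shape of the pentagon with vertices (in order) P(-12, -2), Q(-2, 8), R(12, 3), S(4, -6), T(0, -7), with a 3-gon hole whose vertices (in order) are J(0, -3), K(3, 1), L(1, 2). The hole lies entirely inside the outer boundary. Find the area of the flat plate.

193.5

Outer boundary:
Apply the surveyor's formula: 2A = Σ (x_i·y_{i+1} − x_{i+1}·y_i), indices taken mod 5.
Cross-terms: -100, -102, -84, -28, -84  ⇒  Σ = -398
Area = |Σ|/2 = 199.
Hole:
J→K: (0)(1) − (3)(-3) = 9
K→L: (3)(2) − (1)(1) = 5
L→J: (1)(-3) − (0)(2) = -3
Σ = 11
Area = |Σ|/2 = 5.5.
Net area = 199 − 5.5 = 193.5.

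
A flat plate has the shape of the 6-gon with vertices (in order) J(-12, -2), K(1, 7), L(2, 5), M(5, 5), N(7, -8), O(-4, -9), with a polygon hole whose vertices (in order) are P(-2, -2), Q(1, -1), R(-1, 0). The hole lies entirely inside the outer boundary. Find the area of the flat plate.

185.5

Outer boundary:
Apply the surveyor's formula: 2A = Σ (x_i·y_{i+1} − x_{i+1}·y_i), indices taken mod 6.
Cross-terms: -82, -9, -15, -75, -95, -100  ⇒  Σ = -376
Area = |Σ|/2 = 188.
Hole:
Apply the shoelace formula: 2A = Σ (x_i·y_{i+1} − x_{i+1}·y_i), indices taken mod 3.
P→Q: (-2)(-1) − (1)(-2) = 4
Q→R: (1)(0) − (-1)(-1) = -1
R→P: (-1)(-2) − (-2)(0) = 2
Σ = 5
Area = |Σ|/2 = 2.5.
Net area = 188 − 2.5 = 185.5.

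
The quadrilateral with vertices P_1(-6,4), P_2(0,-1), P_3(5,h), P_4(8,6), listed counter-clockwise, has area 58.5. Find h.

-1

Write out the shoelace sum; only the two edges meeting at P_3 involve h:
2·Area = [(0·h − 5·(-1)) + (5·6 − 8·h)] + 74
       = -8·h + 109 = 117
⇒ h = -1.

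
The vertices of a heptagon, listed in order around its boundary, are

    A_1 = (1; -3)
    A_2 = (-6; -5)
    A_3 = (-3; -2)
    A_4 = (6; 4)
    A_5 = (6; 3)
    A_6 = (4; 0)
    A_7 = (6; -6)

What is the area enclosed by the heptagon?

Cross-terms: -23, -3, 0, -6, -12, -24, -12  ⇒  Σ = -80
Area = |Σ|/2 = 40.

40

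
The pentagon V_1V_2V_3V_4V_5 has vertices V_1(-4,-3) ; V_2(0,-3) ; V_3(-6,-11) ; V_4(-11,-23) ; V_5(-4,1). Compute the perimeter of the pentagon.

56

|V_1V_2| = √((4)² + (0)²) = √16 = 4
|V_2V_3| = √((-6)² + (-8)²) = √100 = 10
|V_3V_4| = √((-5)² + (-12)²) = √169 = 13
|V_4V_5| = √((7)² + (24)²) = √625 = 25
|V_5V_1| = √((0)² + (-4)²) = √16 = 4
Perimeter = 4 + 10 + 13 + 25 + 4 = 56.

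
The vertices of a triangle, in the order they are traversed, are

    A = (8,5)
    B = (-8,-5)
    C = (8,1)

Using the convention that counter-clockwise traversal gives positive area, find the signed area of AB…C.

Apply Gauss's area formula: 2A = Σ (x_i·y_{i+1} − x_{i+1}·y_i), indices taken mod 3.
Σ = (0) + (32) + (32) = 64
Signed area = Σ/2 = 32 (positive ⇒ counter-clockwise traversal).

32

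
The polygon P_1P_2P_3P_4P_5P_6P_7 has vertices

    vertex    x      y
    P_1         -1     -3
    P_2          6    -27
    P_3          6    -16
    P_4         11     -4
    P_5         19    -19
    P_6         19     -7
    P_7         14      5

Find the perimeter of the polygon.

|P_1P_2| = √((7)² + (-24)²) = √625 = 25
|P_2P_3| = √((0)² + (11)²) = √121 = 11
|P_3P_4| = √((5)² + (12)²) = √169 = 13
|P_4P_5| = √((8)² + (-15)²) = √289 = 17
|P_5P_6| = √((0)² + (12)²) = √144 = 12
|P_6P_7| = √((-5)² + (12)²) = √169 = 13
|P_7P_1| = √((-15)² + (-8)²) = √289 = 17
Perimeter = 25 + 11 + 13 + 17 + 12 + 13 + 17 = 108.

108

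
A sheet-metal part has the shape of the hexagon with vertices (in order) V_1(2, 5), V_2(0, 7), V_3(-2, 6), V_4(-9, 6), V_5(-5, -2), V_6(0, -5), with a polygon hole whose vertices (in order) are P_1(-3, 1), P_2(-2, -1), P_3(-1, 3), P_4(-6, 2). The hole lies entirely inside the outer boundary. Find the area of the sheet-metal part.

69.5

Outer boundary:
Apply the shoelace formula: 2A = Σ (x_i·y_{i+1} − x_{i+1}·y_i), indices taken mod 6.
Cross-terms: 14, 14, 42, 48, 25, 10  ⇒  Σ = 153
Area = |Σ|/2 = 76.5.
Hole:
Apply the shoelace formula: 2A = Σ (x_i·y_{i+1} − x_{i+1}·y_i), indices taken mod 4.
Σ = (5) + (-7) + (16) + (0) = 14
Area = |Σ|/2 = 7.
Net area = 76.5 − 7 = 69.5.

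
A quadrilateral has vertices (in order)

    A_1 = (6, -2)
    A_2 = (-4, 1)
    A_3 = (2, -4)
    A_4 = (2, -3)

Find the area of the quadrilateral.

Apply the shoelace (surveyor's) formula: 2A = Σ (x_i·y_{i+1} − x_{i+1}·y_i), indices taken mod 4.
Σ = (-2) + (14) + (2) + (14) = 28
Area = |Σ|/2 = 14.

14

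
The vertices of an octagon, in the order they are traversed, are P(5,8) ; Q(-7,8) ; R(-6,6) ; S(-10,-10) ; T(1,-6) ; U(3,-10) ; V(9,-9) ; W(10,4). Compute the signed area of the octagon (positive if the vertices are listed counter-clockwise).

P→Q: (5)(8) − (-7)(8) = 96
Q→R: (-7)(6) − (-6)(8) = 6
R→S: (-6)(-10) − (-10)(6) = 120
S→T: (-10)(-6) − (1)(-10) = 70
T→U: (1)(-10) − (3)(-6) = 8
U→V: (3)(-9) − (9)(-10) = 63
V→W: (9)(4) − (10)(-9) = 126
W→P: (10)(8) − (5)(4) = 60
Σ = 549
Signed area = Σ/2 = 274.5 (positive ⇒ counter-clockwise traversal).

274.5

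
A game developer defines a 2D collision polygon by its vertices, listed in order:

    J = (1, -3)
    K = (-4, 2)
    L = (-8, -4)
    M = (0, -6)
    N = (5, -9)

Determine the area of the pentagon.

47

Apply the shoelace (surveyor's) formula: 2A = Σ (x_i·y_{i+1} − x_{i+1}·y_i), indices taken mod 5.
Σ = (-10) + (32) + (48) + (30) + (-6) = 94
Area = |Σ|/2 = 47.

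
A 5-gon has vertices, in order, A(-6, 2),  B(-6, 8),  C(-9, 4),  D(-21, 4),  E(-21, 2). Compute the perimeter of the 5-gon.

|AB| = √((0)² + (6)²) = √36 = 6
|BC| = √((-3)² + (-4)²) = √25 = 5
|CD| = √((-12)² + (0)²) = √144 = 12
|DE| = √((0)² + (-2)²) = √4 = 2
|EA| = √((15)² + (0)²) = √225 = 15
Perimeter = 6 + 5 + 12 + 2 + 15 = 40.

40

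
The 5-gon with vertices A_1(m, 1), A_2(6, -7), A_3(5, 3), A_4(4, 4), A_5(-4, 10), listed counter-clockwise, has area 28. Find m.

3

The doubled signed area Σ (x_i y_{i+1} − x_{i+1} y_i) is linear in m.
With m=0 it equals 107; the coefficient of m is -17 (from the two edges through A_1).
So -17·m + 107 = 2·28 = 56 ⇒ m = 3.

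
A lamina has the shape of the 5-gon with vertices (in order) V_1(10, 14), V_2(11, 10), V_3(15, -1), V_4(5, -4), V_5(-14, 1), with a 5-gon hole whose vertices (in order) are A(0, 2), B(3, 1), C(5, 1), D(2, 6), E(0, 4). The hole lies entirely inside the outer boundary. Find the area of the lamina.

Outer boundary:
Apply the shoelace (surveyor's) formula: 2A = Σ (x_i·y_{i+1} − x_{i+1}·y_i), indices taken mod 5.
Σ = (-54) + (-161) + (-55) + (-51) + (-206) = -527
Area = |Σ|/2 = 263.5.
Hole:
A→B: (0)(1) − (3)(2) = -6
B→C: (3)(1) − (5)(1) = -2
C→D: (5)(6) − (2)(1) = 28
D→E: (2)(4) − (0)(6) = 8
E→A: (0)(2) − (0)(4) = 0
Σ = 28
Area = |Σ|/2 = 14.
Net area = 263.5 − 14 = 249.5.

249.5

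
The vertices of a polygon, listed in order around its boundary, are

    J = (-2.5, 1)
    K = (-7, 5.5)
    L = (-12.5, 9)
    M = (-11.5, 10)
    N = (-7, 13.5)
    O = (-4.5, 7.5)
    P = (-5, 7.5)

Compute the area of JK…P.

41

Σ = (-6.75) + (5.75) + (-21.5) + (-85.25) + (8.25) + (3.75) + (13.75) = -82
Area = |Σ|/2 = 41.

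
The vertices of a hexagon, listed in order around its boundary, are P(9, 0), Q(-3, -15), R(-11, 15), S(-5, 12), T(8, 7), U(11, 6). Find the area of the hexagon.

308

Apply Gauss's area formula: 2A = Σ (x_i·y_{i+1} − x_{i+1}·y_i), indices taken mod 6.
Σ = (-135) + (-210) + (-57) + (-131) + (-29) + (-54) = -616
Area = |Σ|/2 = 308.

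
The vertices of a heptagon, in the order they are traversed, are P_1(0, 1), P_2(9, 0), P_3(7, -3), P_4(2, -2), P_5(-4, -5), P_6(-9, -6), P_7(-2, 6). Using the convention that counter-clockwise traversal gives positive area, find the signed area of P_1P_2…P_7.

-75.5

Apply the shoelace formula: 2A = Σ (x_i·y_{i+1} − x_{i+1}·y_i), indices taken mod 7.
Σ = (-9) + (-27) + (-8) + (-18) + (-21) + (-66) + (-2) = -151
Signed area = Σ/2 = -75.5 (negative ⇒ clockwise traversal).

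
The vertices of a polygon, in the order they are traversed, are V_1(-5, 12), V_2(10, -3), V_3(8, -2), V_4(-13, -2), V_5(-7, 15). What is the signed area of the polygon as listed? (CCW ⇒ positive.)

-180.5

Apply the shoelace formula: 2A = Σ (x_i·y_{i+1} − x_{i+1}·y_i), indices taken mod 5.
Σ = (-105) + (4) + (-42) + (-209) + (-9) = -361
Signed area = Σ/2 = -180.5 (negative ⇒ clockwise traversal).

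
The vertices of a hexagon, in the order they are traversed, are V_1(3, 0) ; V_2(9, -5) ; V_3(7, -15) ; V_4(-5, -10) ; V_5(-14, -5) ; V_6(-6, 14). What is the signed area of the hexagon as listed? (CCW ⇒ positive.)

Apply the surveyor's formula: 2A = Σ (x_i·y_{i+1} − x_{i+1}·y_i), indices taken mod 6.
Σ = (-15) + (-100) + (-145) + (-115) + (-226) + (-42) = -643
Signed area = Σ/2 = -321.5 (negative ⇒ clockwise traversal).

-321.5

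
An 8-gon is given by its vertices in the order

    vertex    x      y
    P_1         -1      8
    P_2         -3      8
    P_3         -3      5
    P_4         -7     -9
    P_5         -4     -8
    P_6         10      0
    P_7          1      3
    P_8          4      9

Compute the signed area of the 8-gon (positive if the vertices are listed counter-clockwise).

Apply the shoelace formula: 2A = Σ (x_i·y_{i+1} − x_{i+1}·y_i), indices taken mod 8.
Cross-terms: 16, 9, 62, 20, 80, 30, -3, 41  ⇒  Σ = 255
Signed area = Σ/2 = 127.5 (positive ⇒ counter-clockwise traversal).

127.5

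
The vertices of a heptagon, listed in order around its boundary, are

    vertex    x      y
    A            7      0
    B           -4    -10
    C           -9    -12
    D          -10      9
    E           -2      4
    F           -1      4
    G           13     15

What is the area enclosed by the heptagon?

255.5

Apply the surveyor's formula: 2A = Σ (x_i·y_{i+1} − x_{i+1}·y_i), indices taken mod 7.
Cross-terms: -70, -42, -201, -22, -4, -67, -105  ⇒  Σ = -511
Area = |Σ|/2 = 255.5.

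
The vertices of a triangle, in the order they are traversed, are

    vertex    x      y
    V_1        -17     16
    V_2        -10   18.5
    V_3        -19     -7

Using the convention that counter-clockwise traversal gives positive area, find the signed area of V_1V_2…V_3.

-78

V_1→V_2: (-17)(18.5) − (-10)(16) = -154.5
V_2→V_3: (-10)(-7) − (-19)(18.5) = 421.5
V_3→V_1: (-19)(16) − (-17)(-7) = -423
Σ = -156
Signed area = Σ/2 = -78 (negative ⇒ clockwise traversal).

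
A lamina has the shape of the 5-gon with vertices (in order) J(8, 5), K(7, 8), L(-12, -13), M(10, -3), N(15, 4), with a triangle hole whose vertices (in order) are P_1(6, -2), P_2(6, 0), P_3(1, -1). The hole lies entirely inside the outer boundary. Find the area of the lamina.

Outer boundary:
Apply Gauss's area formula: 2A = Σ (x_i·y_{i+1} − x_{i+1}·y_i), indices taken mod 5.
Σ = (29) + (5) + (166) + (85) + (43) = 328
Area = |Σ|/2 = 164.
Hole:
Apply Gauss's area formula: 2A = Σ (x_i·y_{i+1} − x_{i+1}·y_i), indices taken mod 3.
Σ = (12) + (-6) + (4) = 10
Area = |Σ|/2 = 5.
Net area = 164 − 5 = 159.

159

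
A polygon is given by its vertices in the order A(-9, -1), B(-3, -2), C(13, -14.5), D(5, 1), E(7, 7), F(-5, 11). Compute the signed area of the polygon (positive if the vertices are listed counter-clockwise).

Cross-terms: 15, 69.5, 85.5, 28, 112, 104  ⇒  Σ = 414
Signed area = Σ/2 = 207 (positive ⇒ counter-clockwise traversal).

207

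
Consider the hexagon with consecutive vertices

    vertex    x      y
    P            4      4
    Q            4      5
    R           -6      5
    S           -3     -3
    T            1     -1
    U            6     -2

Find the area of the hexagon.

Σ = (4) + (50) + (33) + (6) + (4) + (32) = 129
Area = |Σ|/2 = 64.5.

64.5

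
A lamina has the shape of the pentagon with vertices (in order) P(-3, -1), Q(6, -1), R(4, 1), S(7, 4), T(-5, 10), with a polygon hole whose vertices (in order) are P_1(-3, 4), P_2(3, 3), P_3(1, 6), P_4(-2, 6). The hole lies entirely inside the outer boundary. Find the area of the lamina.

65.5

Outer boundary:
Apply the shoelace formula: 2A = Σ (x_i·y_{i+1} − x_{i+1}·y_i), indices taken mod 5.
Cross-terms: 9, 10, 9, 90, 35  ⇒  Σ = 153
Area = |Σ|/2 = 76.5.
Hole:
Apply the shoelace (surveyor's) formula: 2A = Σ (x_i·y_{i+1} − x_{i+1}·y_i), indices taken mod 4.
Σ = (-21) + (15) + (18) + (10) = 22
Area = |Σ|/2 = 11.
Net area = 76.5 − 11 = 65.5.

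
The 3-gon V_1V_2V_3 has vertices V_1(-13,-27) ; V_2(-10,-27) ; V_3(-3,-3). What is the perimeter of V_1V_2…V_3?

|V_1V_2| = √((3)² + (0)²) = √9 = 3
|V_2V_3| = √((7)² + (24)²) = √625 = 25
|V_3V_1| = √((-10)² + (-24)²) = √676 = 26
Perimeter = 3 + 25 + 26 = 54.

54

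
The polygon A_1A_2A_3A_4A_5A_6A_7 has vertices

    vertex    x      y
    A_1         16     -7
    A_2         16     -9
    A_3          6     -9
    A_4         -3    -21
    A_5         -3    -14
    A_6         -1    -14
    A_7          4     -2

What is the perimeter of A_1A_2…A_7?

62

|A_1A_2| = √((0)² + (-2)²) = √4 = 2
|A_2A_3| = √((-10)² + (0)²) = √100 = 10
|A_3A_4| = √((-9)² + (-12)²) = √225 = 15
|A_4A_5| = √((0)² + (7)²) = √49 = 7
|A_5A_6| = √((2)² + (0)²) = √4 = 2
|A_6A_7| = √((5)² + (12)²) = √169 = 13
|A_7A_1| = √((12)² + (-5)²) = √169 = 13
Perimeter = 2 + 10 + 15 + 7 + 2 + 13 + 13 = 62.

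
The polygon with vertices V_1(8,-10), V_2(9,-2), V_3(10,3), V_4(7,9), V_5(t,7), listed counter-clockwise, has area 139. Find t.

The doubled signed area Σ (x_i y_{i+1} − x_{i+1} y_i) is linear in t.
With t=0 it equals 183; the coefficient of t is -19 (from the two edges through V_5).
So -19·t + 183 = 2·139 = 278 ⇒ t = -5.

-5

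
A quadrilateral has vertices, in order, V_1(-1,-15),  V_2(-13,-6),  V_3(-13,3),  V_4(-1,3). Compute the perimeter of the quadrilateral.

54

|V_1V_2| = √((-12)² + (9)²) = √225 = 15
|V_2V_3| = √((0)² + (9)²) = √81 = 9
|V_3V_4| = √((12)² + (0)²) = √144 = 12
|V_4V_1| = √((0)² + (-18)²) = √324 = 18
Perimeter = 15 + 9 + 12 + 18 = 54.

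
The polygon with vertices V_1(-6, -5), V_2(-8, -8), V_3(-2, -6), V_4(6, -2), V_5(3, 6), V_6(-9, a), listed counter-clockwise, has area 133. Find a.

5

The doubled signed area Σ (x_i y_{i+1} − x_{i+1} y_i) is linear in a.
With a=0 it equals 221; the coefficient of a is 9 (from the two edges through V_6).
So 9·a + 221 = 2·133 = 266 ⇒ a = 5.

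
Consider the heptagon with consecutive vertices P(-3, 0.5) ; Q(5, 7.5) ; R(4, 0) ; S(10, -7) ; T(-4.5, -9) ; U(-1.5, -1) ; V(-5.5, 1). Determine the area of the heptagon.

110.125

Apply the surveyor's formula: 2A = Σ (x_i·y_{i+1} − x_{i+1}·y_i), indices taken mod 7.
Cross-terms: -25, -30, -28, -121.5, -9, -7, 0.25  ⇒  Σ = -220.25
Area = |Σ|/2 = 110.125.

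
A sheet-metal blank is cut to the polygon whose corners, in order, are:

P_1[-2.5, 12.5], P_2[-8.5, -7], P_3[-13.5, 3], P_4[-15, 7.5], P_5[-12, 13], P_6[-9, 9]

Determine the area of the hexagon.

119.25

Apply Gauss's area formula: 2A = Σ (x_i·y_{i+1} − x_{i+1}·y_i), indices taken mod 6.
Σ = (123.75) + (-120) + (-56.25) + (-105) + (9) + (-90) = -238.5
Area = |Σ|/2 = 119.25.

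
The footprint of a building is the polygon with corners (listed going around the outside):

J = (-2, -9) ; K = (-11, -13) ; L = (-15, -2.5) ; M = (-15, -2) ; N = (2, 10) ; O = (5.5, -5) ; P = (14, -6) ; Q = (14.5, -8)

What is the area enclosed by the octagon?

Apply the shoelace (surveyor's) formula: 2A = Σ (x_i·y_{i+1} − x_{i+1}·y_i), indices taken mod 8.
Σ = (-73) + (-167.5) + (-7.5) + (-146) + (-65) + (37) + (-25) + (-146.5) = -593.5
Area = |Σ|/2 = 296.75.

296.75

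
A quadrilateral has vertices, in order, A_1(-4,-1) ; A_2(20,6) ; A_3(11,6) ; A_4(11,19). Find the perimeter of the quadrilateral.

72

|A_1A_2| = √((24)² + (7)²) = √625 = 25
|A_2A_3| = √((-9)² + (0)²) = √81 = 9
|A_3A_4| = √((0)² + (13)²) = √169 = 13
|A_4A_1| = √((-15)² + (-20)²) = √625 = 25
Perimeter = 25 + 9 + 13 + 25 = 72.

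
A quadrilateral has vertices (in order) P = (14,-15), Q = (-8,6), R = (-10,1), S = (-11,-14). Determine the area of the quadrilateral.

Apply Gauss's area formula: 2A = Σ (x_i·y_{i+1} − x_{i+1}·y_i), indices taken mod 4.
Cross-terms: -36, 52, 151, 361  ⇒  Σ = 528
Area = |Σ|/2 = 264.

264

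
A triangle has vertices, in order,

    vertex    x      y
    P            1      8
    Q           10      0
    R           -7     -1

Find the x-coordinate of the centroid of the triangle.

Apply the shoelace (surveyor's) formula. First the cross-terms c_i = x_i·y_{i+1} − x_{i+1}·y_i:
  -80, -10, -55  ⇒  2A = -145, A = -72.5.
Then Σ (x_i + x_{i+1})·c_i = -580, so x̄ = -580 / (6·(-72.5)) = 4/3.

4/3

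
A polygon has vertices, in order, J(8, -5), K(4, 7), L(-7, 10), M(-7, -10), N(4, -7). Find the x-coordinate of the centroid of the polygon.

Apply the shoelace formula. First the cross-terms c_i = x_i·y_{i+1} − x_{i+1}·y_i:
  76, 89, 140, 89, 36  ⇒  2A = 430, A = 215.
Then Σ (x_i + x_{i+1})·c_i = -1150, so x̄ = -1150 / (6·215) = -115/129.

-115/129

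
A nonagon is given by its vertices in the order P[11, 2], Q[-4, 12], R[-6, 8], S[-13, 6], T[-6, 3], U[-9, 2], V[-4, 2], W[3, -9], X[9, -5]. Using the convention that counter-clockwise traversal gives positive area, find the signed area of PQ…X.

209.5

Apply the surveyor's formula: 2A = Σ (x_i·y_{i+1} − x_{i+1}·y_i), indices taken mod 9.
Σ = (140) + (40) + (68) + (-3) + (15) + (-10) + (30) + (66) + (73) = 419
Signed area = Σ/2 = 209.5 (positive ⇒ counter-clockwise traversal).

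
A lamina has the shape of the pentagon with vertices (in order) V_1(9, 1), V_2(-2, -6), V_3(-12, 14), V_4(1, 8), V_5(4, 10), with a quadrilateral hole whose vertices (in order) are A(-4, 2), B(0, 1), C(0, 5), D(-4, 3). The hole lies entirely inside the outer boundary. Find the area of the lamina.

Outer boundary:
Σ = (-52) + (-100) + (-110) + (-22) + (-86) = -370
Area = |Σ|/2 = 185.
Hole:
Apply the shoelace formula: 2A = Σ (x_i·y_{i+1} − x_{i+1}·y_i), indices taken mod 4.
Σ = (-4) + (0) + (20) + (4) = 20
Area = |Σ|/2 = 10.
Net area = 185 − 10 = 175.

175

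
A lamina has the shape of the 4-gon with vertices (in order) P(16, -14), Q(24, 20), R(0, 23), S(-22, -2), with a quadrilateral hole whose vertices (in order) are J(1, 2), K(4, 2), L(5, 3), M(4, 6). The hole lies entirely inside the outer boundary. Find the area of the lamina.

Outer boundary:
Apply the shoelace (surveyor's) formula: 2A = Σ (x_i·y_{i+1} − x_{i+1}·y_i), indices taken mod 4.
P→Q: (16)(20) − (24)(-14) = 656
Q→R: (24)(23) − (0)(20) = 552
R→S: (0)(-2) − (-22)(23) = 506
S→P: (-22)(-14) − (16)(-2) = 340
Σ = 2054
Area = |Σ|/2 = 1027.
Hole:
Σ = (-6) + (2) + (18) + (2) = 16
Area = |Σ|/2 = 8.
Net area = 1027 − 8 = 1019.

1019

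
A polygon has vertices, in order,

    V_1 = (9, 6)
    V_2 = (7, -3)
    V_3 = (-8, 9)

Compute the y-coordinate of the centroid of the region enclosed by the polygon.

Apply Gauss's area formula. First the cross-terms c_i = x_i·y_{i+1} − x_{i+1}·y_i:
  -69, 39, -129  ⇒  2A = -159, A = -79.5.
Then Σ (y_i + y_{i+1})·c_i = -1908, so ȳ = -1908 / (6·(-79.5)) = 4.

4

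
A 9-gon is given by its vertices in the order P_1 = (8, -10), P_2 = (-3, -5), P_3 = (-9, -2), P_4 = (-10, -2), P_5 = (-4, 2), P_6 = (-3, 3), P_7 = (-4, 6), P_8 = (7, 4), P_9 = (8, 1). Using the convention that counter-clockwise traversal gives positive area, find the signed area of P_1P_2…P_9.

-161

Apply the shoelace (surveyor's) formula: 2A = Σ (x_i·y_{i+1} − x_{i+1}·y_i), indices taken mod 9.
Σ = (-70) + (-39) + (-2) + (-28) + (-6) + (-6) + (-58) + (-25) + (-88) = -322
Signed area = Σ/2 = -161 (negative ⇒ clockwise traversal).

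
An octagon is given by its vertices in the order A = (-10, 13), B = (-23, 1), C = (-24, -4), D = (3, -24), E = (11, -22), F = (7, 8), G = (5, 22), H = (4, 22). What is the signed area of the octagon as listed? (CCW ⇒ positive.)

920.5

Apply the shoelace formula: 2A = Σ (x_i·y_{i+1} − x_{i+1}·y_i), indices taken mod 8.
Σ = (289) + (116) + (588) + (198) + (242) + (114) + (22) + (272) = 1841
Signed area = Σ/2 = 920.5 (positive ⇒ counter-clockwise traversal).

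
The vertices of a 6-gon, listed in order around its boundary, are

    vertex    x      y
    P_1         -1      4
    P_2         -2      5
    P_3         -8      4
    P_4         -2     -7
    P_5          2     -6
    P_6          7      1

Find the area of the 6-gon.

99

Apply Gauss's area formula: 2A = Σ (x_i·y_{i+1} − x_{i+1}·y_i), indices taken mod 6.
Σ = (3) + (32) + (64) + (26) + (44) + (29) = 198
Area = |Σ|/2 = 99.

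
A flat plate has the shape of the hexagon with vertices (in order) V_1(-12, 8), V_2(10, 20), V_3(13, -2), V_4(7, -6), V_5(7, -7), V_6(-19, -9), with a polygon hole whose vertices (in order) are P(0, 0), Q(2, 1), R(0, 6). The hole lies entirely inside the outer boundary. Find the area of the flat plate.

557.5

Outer boundary:
Cross-terms: -320, -280, -64, -7, -196, -260  ⇒  Σ = -1127
Area = |Σ|/2 = 563.5.
Hole:
Apply the surveyor's formula: 2A = Σ (x_i·y_{i+1} − x_{i+1}·y_i), indices taken mod 3.
Σ = (0) + (12) + (0) = 12
Area = |Σ|/2 = 6.
Net area = 563.5 − 6 = 557.5.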